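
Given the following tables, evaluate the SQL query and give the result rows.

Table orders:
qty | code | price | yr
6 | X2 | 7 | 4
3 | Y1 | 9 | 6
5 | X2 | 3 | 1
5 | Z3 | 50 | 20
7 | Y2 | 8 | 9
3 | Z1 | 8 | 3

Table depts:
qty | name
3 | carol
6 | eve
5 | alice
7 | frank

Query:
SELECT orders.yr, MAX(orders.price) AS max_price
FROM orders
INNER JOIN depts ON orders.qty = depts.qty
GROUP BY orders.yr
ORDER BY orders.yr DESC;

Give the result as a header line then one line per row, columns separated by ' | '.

== RESULT ==
orders.yr | max_price
20 | 50
9 | 8
6 | 9
4 | 7
3 | 8
1 | 3

Derivation:
After JOIN depts (6 rows):
orders.qty | orders.code | orders.price | orders.yr | depts.qty | depts.name
6 | X2 | 7 | 4 | 6 | eve
3 | Y1 | 9 | 6 | 3 | carol
5 | X2 | 3 | 1 | 5 | alice
5 | Z3 | 50 | 20 | 5 | alice
7 | Y2 | 8 | 9 | 7 | frank
3 | Z1 | 8 | 3 | 3 | carol
After GROUP BY (6 rows):
orders.yr | max_price
4 | 7
6 | 9
1 | 3
20 | 50
9 | 8
3 | 8
After ORDER BY (6 rows):
orders.yr | max_price
20 | 50
9 | 8
6 | 9
4 | 7
3 | 8
1 | 3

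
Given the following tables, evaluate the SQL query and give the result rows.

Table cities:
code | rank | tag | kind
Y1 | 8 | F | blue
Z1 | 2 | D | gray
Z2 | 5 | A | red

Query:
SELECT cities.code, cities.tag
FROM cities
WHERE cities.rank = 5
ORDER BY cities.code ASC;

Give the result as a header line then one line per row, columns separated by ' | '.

After WHERE (1 rows):
cities.code | cities.rank | cities.tag | cities.kind
Z2 | 5 | A | red
After SELECT (1 rows):
cities.code | cities.tag
Z2 | A
After ORDER BY (1 rows):
cities.code | cities.tag
Z2 | A

== RESULT ==
cities.code | cities.tag
Z2 | A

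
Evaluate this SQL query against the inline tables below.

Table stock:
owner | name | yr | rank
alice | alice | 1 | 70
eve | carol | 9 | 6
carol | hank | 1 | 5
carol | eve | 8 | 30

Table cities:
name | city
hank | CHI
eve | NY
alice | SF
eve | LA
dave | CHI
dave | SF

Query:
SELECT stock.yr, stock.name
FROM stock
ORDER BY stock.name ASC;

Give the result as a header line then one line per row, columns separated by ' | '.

== RESULT ==
stock.yr | stock.name
1 | alice
9 | carol
8 | eve
1 | hank

Derivation:
After SELECT (4 rows):
stock.yr | stock.name
1 | alice
9 | carol
1 | hank
8 | eve
After ORDER BY (4 rows):
stock.yr | stock.name
1 | alice
9 | carol
8 | eve
1 | hank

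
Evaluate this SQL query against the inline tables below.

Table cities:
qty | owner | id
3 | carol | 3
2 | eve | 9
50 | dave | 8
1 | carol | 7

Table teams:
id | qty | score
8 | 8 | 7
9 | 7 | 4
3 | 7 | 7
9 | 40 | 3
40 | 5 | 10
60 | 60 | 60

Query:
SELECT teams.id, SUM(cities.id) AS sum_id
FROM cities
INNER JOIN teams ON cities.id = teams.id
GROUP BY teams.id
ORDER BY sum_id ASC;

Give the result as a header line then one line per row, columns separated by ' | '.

== RESULT ==
teams.id | sum_id
3 | 3
8 | 8
9 | 18

Derivation:
After JOIN teams (4 rows):
cities.qty | cities.owner | cities.id | teams.id | teams.qty | teams.score
3 | carol | 3 | 3 | 7 | 7
2 | eve | 9 | 9 | 7 | 4
2 | eve | 9 | 9 | 40 | 3
50 | dave | 8 | 8 | 8 | 7
After GROUP BY (3 rows):
teams.id | sum_id
3 | 3
9 | 18
8 | 8
After ORDER BY (3 rows):
teams.id | sum_id
3 | 3
8 | 8
9 | 18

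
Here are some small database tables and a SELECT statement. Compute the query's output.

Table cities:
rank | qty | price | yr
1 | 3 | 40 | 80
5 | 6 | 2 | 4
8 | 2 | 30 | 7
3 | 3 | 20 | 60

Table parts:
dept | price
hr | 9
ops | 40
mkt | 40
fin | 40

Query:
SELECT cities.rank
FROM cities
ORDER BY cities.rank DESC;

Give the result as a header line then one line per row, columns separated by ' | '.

After SELECT (4 rows):
cities.rank
1
5
8
3
After ORDER BY (4 rows):
cities.rank
8
5
3
1

== RESULT ==
cities.rank
8
5
3
1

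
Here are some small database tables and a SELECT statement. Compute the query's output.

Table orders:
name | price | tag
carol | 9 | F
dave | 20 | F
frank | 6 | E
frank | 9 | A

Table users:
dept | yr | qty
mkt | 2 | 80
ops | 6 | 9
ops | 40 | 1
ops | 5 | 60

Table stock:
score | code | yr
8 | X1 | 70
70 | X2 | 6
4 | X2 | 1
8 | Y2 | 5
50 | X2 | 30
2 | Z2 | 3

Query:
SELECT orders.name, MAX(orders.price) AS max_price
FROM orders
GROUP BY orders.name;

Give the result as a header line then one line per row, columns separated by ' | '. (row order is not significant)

== RESULT ==
orders.name | max_price
carol | 9
dave | 20
frank | 9

Derivation:
After GROUP BY (3 rows):
orders.name | max_price
carol | 9
dave | 20
frank | 9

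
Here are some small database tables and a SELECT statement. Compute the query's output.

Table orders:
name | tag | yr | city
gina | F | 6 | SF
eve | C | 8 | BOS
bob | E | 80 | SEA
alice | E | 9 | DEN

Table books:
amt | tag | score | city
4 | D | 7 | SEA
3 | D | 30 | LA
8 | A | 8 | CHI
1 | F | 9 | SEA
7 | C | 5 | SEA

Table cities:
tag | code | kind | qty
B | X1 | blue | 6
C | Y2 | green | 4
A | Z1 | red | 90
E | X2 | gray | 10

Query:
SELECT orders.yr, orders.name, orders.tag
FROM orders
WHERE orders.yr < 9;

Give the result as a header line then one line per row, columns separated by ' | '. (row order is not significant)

After WHERE (2 rows):
orders.name | orders.tag | orders.yr | orders.city
gina | F | 6 | SF
eve | C | 8 | BOS
After SELECT (2 rows):
orders.yr | orders.name | orders.tag
6 | gina | F
8 | eve | C

== RESULT ==
orders.yr | orders.name | orders.tag
6 | gina | F
8 | eve | C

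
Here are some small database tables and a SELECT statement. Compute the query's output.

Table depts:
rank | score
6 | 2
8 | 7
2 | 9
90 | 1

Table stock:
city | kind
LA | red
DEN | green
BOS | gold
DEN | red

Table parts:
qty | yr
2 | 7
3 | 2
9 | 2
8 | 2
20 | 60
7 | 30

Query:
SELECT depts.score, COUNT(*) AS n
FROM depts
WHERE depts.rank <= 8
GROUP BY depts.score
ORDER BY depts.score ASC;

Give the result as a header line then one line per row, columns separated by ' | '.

After WHERE (3 rows):
depts.rank | depts.score
6 | 2
8 | 7
2 | 9
After GROUP BY (3 rows):
depts.score | n
2 | 1
7 | 1
9 | 1
After ORDER BY (3 rows):
depts.score | n
2 | 1
7 | 1
9 | 1

== RESULT ==
depts.score | n
2 | 1
7 | 1
9 | 1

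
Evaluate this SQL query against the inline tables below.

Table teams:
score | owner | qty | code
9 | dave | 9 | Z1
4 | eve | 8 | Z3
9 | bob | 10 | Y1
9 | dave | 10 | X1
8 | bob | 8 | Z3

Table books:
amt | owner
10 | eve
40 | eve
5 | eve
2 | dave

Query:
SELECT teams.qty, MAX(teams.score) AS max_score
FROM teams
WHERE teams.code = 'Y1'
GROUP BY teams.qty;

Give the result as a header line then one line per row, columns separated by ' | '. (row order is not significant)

== RESULT ==
teams.qty | max_score
10 | 9

Derivation:
After WHERE (1 rows):
teams.score | teams.owner | teams.qty | teams.code
9 | bob | 10 | Y1
After GROUP BY (1 rows):
teams.qty | max_score
10 | 9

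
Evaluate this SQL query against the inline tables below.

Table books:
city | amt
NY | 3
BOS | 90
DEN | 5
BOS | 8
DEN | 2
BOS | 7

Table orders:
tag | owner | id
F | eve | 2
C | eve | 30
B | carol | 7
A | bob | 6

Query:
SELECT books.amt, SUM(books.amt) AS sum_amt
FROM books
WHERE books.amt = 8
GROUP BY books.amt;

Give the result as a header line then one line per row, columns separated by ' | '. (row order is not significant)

== RESULT ==
books.amt | sum_amt
8 | 8

Derivation:
After WHERE (1 rows):
books.city | books.amt
BOS | 8
After GROUP BY (1 rows):
books.amt | sum_amt
8 | 8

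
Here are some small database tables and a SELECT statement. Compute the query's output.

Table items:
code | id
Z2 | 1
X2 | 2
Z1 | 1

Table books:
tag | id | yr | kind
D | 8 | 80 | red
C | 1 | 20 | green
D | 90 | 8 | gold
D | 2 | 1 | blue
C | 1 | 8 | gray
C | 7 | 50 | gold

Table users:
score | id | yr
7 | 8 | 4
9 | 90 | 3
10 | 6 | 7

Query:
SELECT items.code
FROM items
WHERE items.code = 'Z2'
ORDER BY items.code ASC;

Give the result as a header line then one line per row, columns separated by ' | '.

After WHERE (1 rows):
items.code | items.id
Z2 | 1
After SELECT (1 rows):
items.code
Z2
After ORDER BY (1 rows):
items.code
Z2

== RESULT ==
items.code
Z2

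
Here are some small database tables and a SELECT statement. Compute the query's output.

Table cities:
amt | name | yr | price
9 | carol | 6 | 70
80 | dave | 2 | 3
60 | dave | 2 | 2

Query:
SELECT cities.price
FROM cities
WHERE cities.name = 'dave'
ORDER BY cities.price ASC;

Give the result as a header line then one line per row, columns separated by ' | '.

After WHERE (2 rows):
cities.amt | cities.name | cities.yr | cities.price
80 | dave | 2 | 3
60 | dave | 2 | 2
After SELECT (2 rows):
cities.price
3
2
After ORDER BY (2 rows):
cities.price
2
3

== RESULT ==
cities.price
2
3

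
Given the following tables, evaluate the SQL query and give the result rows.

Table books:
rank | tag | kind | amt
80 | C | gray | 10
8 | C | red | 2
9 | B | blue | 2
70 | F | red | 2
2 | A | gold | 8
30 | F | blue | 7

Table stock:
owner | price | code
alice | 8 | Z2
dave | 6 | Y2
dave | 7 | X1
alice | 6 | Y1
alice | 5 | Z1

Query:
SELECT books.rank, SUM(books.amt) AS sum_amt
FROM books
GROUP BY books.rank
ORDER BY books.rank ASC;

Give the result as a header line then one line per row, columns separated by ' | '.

== RESULT ==
books.rank | sum_amt
2 | 8
8 | 2
9 | 2
30 | 7
70 | 2
80 | 10

Derivation:
After GROUP BY (6 rows):
books.rank | sum_amt
80 | 10
8 | 2
9 | 2
70 | 2
2 | 8
30 | 7
After ORDER BY (6 rows):
books.rank | sum_amt
2 | 8
8 | 2
9 | 2
30 | 7
70 | 2
80 | 10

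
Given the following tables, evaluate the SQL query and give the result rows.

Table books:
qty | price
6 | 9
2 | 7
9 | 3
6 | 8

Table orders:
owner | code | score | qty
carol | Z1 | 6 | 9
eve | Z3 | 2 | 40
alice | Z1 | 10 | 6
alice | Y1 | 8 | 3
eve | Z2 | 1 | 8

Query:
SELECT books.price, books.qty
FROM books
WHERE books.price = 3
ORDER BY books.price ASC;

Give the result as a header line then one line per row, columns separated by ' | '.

== RESULT ==
books.price | books.qty
3 | 9

Derivation:
After WHERE (1 rows):
books.qty | books.price
9 | 3
After SELECT (1 rows):
books.price | books.qty
3 | 9
After ORDER BY (1 rows):
books.price | books.qty
3 | 9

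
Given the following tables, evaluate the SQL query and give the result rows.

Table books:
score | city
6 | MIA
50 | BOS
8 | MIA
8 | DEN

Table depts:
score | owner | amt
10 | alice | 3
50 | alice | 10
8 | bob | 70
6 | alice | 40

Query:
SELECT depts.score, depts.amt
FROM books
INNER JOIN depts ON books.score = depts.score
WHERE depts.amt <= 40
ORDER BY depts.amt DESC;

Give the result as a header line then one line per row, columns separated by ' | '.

== RESULT ==
depts.score | depts.amt
6 | 40
50 | 10

Derivation:
After JOIN depts (4 rows):
books.score | books.city | depts.score | depts.owner | depts.amt
6 | MIA | 6 | alice | 40
50 | BOS | 50 | alice | 10
8 | MIA | 8 | bob | 70
8 | DEN | 8 | bob | 70
After WHERE (2 rows):
books.score | books.city | depts.score | depts.owner | depts.amt
6 | MIA | 6 | alice | 40
50 | BOS | 50 | alice | 10
After SELECT (2 rows):
depts.score | depts.amt
6 | 40
50 | 10
After ORDER BY (2 rows):
depts.score | depts.amt
6 | 40
50 | 10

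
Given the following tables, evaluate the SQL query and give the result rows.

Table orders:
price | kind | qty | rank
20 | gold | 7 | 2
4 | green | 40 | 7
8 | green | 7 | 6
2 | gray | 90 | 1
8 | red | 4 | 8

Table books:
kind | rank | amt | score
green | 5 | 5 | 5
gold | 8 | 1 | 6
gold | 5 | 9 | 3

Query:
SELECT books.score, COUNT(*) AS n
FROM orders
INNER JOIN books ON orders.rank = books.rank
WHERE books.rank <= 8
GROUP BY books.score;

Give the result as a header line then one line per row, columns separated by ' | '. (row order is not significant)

After JOIN books (1 rows):
orders.price | orders.kind | orders.qty | orders.rank | books.kind | books.rank | books.amt | books.score
8 | red | 4 | 8 | gold | 8 | 1 | 6
After WHERE (1 rows):
orders.price | orders.kind | orders.qty | orders.rank | books.kind | books.rank | books.amt | books.score
8 | red | 4 | 8 | gold | 8 | 1 | 6
After GROUP BY (1 rows):
books.score | n
6 | 1

== RESULT ==
books.score | n
6 | 1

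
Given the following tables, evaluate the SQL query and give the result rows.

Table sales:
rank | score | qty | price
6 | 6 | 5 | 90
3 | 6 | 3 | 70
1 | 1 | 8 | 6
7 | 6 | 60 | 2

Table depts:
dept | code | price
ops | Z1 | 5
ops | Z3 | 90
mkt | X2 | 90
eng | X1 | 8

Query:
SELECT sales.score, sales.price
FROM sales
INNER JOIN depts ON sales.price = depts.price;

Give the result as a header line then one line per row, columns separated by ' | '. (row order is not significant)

== RESULT ==
sales.score | sales.price
6 | 90
6 | 90

Derivation:
After JOIN depts (2 rows):
sales.rank | sales.score | sales.qty | sales.price | depts.dept | depts.code | depts.price
6 | 6 | 5 | 90 | ops | Z3 | 90
6 | 6 | 5 | 90 | mkt | X2 | 90
After SELECT (2 rows):
sales.score | sales.price
6 | 90
6 | 90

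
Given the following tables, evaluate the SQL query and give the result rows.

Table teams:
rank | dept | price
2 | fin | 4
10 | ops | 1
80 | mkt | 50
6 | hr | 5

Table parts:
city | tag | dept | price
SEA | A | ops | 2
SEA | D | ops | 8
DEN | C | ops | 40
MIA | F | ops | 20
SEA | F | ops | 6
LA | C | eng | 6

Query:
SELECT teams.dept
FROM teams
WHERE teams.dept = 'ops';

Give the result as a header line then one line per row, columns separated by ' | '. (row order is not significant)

After WHERE (1 rows):
teams.rank | teams.dept | teams.price
10 | ops | 1
After SELECT (1 rows):
teams.dept
ops

== RESULT ==
teams.dept
ops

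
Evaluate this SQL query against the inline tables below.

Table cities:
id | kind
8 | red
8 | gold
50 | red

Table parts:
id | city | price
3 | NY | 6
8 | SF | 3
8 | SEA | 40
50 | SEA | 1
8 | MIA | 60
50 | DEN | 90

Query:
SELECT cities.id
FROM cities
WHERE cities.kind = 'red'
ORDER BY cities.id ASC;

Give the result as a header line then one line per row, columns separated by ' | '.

== RESULT ==
cities.id
8
50

Derivation:
After WHERE (2 rows):
cities.id | cities.kind
8 | red
50 | red
After SELECT (2 rows):
cities.id
8
50
After ORDER BY (2 rows):
cities.id
8
50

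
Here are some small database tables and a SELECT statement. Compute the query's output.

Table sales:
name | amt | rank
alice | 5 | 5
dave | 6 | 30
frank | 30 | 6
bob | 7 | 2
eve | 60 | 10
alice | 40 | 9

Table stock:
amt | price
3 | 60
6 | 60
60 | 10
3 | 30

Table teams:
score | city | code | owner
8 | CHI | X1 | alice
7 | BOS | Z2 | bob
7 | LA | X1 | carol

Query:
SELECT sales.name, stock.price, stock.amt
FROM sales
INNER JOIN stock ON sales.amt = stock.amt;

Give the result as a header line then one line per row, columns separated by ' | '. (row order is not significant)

== RESULT ==
sales.name | stock.price | stock.amt
dave | 60 | 6
eve | 10 | 60

Derivation:
After JOIN stock (2 rows):
sales.name | sales.amt | sales.rank | stock.amt | stock.price
dave | 6 | 30 | 6 | 60
eve | 60 | 10 | 60 | 10
After SELECT (2 rows):
sales.name | stock.price | stock.amt
dave | 60 | 6
eve | 10 | 60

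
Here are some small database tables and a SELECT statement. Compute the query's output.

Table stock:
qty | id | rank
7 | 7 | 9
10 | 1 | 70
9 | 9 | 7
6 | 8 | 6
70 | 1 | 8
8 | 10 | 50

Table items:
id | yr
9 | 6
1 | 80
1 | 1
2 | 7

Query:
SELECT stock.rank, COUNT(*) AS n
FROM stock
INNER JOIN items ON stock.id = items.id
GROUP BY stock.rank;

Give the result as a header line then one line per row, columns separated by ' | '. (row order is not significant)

After JOIN items (5 rows):
stock.qty | stock.id | stock.rank | items.id | items.yr
10 | 1 | 70 | 1 | 80
10 | 1 | 70 | 1 | 1
9 | 9 | 7 | 9 | 6
70 | 1 | 8 | 1 | 80
70 | 1 | 8 | 1 | 1
After GROUP BY (3 rows):
stock.rank | n
70 | 2
7 | 1
8 | 2

== RESULT ==
stock.rank | n
70 | 2
7 | 1
8 | 2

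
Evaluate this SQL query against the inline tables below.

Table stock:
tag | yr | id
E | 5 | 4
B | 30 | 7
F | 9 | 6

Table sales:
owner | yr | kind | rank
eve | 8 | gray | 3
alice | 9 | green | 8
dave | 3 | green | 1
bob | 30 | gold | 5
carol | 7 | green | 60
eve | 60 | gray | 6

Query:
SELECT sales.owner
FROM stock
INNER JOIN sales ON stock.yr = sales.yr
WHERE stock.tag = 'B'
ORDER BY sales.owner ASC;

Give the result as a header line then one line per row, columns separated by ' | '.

== RESULT ==
sales.owner
bob

Derivation:
After JOIN sales (2 rows):
stock.tag | stock.yr | stock.id | sales.owner | sales.yr | sales.kind | sales.rank
B | 30 | 7 | bob | 30 | gold | 5
F | 9 | 6 | alice | 9 | green | 8
After WHERE (1 rows):
stock.tag | stock.yr | stock.id | sales.owner | sales.yr | sales.kind | sales.rank
B | 30 | 7 | bob | 30 | gold | 5
After SELECT (1 rows):
sales.owner
bob
After ORDER BY (1 rows):
sales.owner
bob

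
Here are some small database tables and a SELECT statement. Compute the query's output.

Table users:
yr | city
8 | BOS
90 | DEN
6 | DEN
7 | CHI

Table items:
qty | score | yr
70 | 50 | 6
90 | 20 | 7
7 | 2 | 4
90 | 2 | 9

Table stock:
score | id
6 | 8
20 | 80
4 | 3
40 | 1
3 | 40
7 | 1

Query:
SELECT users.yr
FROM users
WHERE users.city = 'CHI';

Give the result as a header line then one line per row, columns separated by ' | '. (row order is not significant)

After WHERE (1 rows):
users.yr | users.city
7 | CHI
After SELECT (1 rows):
users.yr
7

== RESULT ==
users.yr
7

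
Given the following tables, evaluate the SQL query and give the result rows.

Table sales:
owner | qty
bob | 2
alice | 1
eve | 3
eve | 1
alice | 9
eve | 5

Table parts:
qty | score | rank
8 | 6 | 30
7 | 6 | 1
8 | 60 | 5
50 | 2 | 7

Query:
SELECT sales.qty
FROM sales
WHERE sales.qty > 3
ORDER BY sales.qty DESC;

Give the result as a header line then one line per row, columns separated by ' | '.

After WHERE (2 rows):
sales.owner | sales.qty
alice | 9
eve | 5
After SELECT (2 rows):
sales.qty
9
5
After ORDER BY (2 rows):
sales.qty
9
5

== RESULT ==
sales.qty
9
5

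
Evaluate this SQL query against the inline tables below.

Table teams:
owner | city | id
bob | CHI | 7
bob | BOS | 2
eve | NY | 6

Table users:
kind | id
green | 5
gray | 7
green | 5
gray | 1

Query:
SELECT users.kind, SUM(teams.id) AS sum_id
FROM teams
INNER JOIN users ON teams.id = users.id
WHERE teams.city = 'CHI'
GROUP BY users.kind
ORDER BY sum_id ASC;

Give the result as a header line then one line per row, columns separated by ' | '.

== RESULT ==
users.kind | sum_id
gray | 7

Derivation:
After JOIN users (1 rows):
teams.owner | teams.city | teams.id | users.kind | users.id
bob | CHI | 7 | gray | 7
After WHERE (1 rows):
teams.owner | teams.city | teams.id | users.kind | users.id
bob | CHI | 7 | gray | 7
After GROUP BY (1 rows):
users.kind | sum_id
gray | 7
After ORDER BY (1 rows):
users.kind | sum_id
gray | 7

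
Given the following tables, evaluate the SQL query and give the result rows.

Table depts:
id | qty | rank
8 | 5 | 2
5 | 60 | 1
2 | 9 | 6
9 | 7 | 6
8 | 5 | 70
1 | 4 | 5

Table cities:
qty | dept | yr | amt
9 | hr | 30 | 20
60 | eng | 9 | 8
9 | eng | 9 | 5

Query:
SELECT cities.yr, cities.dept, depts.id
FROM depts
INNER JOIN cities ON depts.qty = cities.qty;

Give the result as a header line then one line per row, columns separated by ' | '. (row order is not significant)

After JOIN cities (3 rows):
depts.id | depts.qty | depts.rank | cities.qty | cities.dept | cities.yr | cities.amt
5 | 60 | 1 | 60 | eng | 9 | 8
2 | 9 | 6 | 9 | hr | 30 | 20
2 | 9 | 6 | 9 | eng | 9 | 5
After SELECT (3 rows):
cities.yr | cities.dept | depts.id
9 | eng | 5
30 | hr | 2
9 | eng | 2

== RESULT ==
cities.yr | cities.dept | depts.id
9 | eng | 5
30 | hr | 2
9 | eng | 2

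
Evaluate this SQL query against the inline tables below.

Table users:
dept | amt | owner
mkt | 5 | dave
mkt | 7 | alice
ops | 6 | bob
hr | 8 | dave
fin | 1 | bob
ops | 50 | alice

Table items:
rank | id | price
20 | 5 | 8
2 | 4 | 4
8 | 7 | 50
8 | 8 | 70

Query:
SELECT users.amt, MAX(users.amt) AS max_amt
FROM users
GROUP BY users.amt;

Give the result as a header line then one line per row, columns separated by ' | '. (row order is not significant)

After GROUP BY (6 rows):
users.amt | max_amt
5 | 5
7 | 7
6 | 6
8 | 8
1 | 1
50 | 50

== RESULT ==
users.amt | max_amt
5 | 5
7 | 7
6 | 6
8 | 8
1 | 1
50 | 50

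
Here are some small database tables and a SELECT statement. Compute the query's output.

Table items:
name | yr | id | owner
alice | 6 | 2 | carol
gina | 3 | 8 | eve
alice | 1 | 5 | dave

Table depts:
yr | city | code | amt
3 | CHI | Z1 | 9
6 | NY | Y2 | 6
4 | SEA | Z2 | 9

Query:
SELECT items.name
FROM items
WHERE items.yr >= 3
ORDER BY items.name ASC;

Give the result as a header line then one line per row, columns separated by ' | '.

After WHERE (2 rows):
items.name | items.yr | items.id | items.owner
alice | 6 | 2 | carol
gina | 3 | 8 | eve
After SELECT (2 rows):
items.name
alice
gina
After ORDER BY (2 rows):
items.name
alice
gina

== RESULT ==
items.name
alice
gina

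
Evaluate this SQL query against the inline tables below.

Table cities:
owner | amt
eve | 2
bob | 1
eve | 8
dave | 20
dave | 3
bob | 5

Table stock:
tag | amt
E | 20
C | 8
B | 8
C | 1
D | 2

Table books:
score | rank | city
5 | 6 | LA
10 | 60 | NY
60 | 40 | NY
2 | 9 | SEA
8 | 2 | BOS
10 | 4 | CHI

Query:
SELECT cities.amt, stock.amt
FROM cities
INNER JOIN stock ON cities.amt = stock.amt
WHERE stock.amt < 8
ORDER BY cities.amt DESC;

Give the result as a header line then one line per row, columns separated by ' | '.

After JOIN stock (5 rows):
cities.owner | cities.amt | stock.tag | stock.amt
eve | 2 | D | 2
bob | 1 | C | 1
eve | 8 | C | 8
eve | 8 | B | 8
dave | 20 | E | 20
After WHERE (2 rows):
cities.owner | cities.amt | stock.tag | stock.amt
eve | 2 | D | 2
bob | 1 | C | 1
After SELECT (2 rows):
cities.amt | stock.amt
2 | 2
1 | 1
After ORDER BY (2 rows):
cities.amt | stock.amt
2 | 2
1 | 1

== RESULT ==
cities.amt | stock.amt
2 | 2
1 | 1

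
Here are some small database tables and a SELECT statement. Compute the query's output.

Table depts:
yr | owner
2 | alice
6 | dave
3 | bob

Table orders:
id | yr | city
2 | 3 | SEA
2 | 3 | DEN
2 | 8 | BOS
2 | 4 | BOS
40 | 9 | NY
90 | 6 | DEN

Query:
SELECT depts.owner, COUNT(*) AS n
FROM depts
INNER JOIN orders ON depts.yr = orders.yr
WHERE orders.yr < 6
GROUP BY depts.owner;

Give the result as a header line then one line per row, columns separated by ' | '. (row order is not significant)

After JOIN orders (3 rows):
depts.yr | depts.owner | orders.id | orders.yr | orders.city
6 | dave | 90 | 6 | DEN
3 | bob | 2 | 3 | SEA
3 | bob | 2 | 3 | DEN
After WHERE (2 rows):
depts.yr | depts.owner | orders.id | orders.yr | orders.city
3 | bob | 2 | 3 | SEA
3 | bob | 2 | 3 | DEN
After GROUP BY (1 rows):
depts.owner | n
bob | 2

== RESULT ==
depts.owner | n
bob | 2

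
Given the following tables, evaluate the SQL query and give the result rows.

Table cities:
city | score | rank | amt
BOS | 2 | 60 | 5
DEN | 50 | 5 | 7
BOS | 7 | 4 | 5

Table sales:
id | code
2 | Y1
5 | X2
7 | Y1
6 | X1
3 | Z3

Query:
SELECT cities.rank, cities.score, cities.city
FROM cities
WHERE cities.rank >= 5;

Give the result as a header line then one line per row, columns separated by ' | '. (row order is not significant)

After WHERE (2 rows):
cities.city | cities.score | cities.rank | cities.amt
BOS | 2 | 60 | 5
DEN | 50 | 5 | 7
After SELECT (2 rows):
cities.rank | cities.score | cities.city
60 | 2 | BOS
5 | 50 | DEN

== RESULT ==
cities.rank | cities.score | cities.city
60 | 2 | BOS
5 | 50 | DEN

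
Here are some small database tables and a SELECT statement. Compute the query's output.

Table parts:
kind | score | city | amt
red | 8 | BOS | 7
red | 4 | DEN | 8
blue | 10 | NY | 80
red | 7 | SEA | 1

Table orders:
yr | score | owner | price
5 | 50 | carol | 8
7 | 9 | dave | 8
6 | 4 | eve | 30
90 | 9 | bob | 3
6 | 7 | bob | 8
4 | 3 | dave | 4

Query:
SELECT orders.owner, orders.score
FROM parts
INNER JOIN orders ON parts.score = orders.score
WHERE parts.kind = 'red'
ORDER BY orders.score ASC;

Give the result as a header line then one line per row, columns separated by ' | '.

After JOIN orders (2 rows):
parts.kind | parts.score | parts.city | parts.amt | orders.yr | orders.score | orders.owner | orders.price
red | 4 | DEN | 8 | 6 | 4 | eve | 30
red | 7 | SEA | 1 | 6 | 7 | bob | 8
After WHERE (2 rows):
parts.kind | parts.score | parts.city | parts.amt | orders.yr | orders.score | orders.owner | orders.price
red | 4 | DEN | 8 | 6 | 4 | eve | 30
red | 7 | SEA | 1 | 6 | 7 | bob | 8
After SELECT (2 rows):
orders.owner | orders.score
eve | 4
bob | 7
After ORDER BY (2 rows):
orders.owner | orders.score
eve | 4
bob | 7

== RESULT ==
orders.owner | orders.score
eve | 4
bob | 7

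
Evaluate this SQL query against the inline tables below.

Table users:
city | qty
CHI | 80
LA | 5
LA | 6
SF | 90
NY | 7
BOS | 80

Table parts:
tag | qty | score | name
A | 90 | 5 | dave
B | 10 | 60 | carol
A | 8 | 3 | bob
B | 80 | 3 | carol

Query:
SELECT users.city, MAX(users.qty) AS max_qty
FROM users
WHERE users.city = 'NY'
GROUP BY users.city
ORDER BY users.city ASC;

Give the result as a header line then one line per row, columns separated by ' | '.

After WHERE (1 rows):
users.city | users.qty
NY | 7
After GROUP BY (1 rows):
users.city | max_qty
NY | 7
After ORDER BY (1 rows):
users.city | max_qty
NY | 7

== RESULT ==
users.city | max_qty
NY | 7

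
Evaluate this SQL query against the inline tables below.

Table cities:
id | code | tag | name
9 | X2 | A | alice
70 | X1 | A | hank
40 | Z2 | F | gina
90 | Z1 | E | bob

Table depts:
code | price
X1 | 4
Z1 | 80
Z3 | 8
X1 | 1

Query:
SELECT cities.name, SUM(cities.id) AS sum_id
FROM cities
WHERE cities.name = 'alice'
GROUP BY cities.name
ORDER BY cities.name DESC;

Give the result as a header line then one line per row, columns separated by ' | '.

After WHERE (1 rows):
cities.id | cities.code | cities.tag | cities.name
9 | X2 | A | alice
After GROUP BY (1 rows):
cities.name | sum_id
alice | 9
After ORDER BY (1 rows):
cities.name | sum_id
alice | 9

== RESULT ==
cities.name | sum_id
alice | 9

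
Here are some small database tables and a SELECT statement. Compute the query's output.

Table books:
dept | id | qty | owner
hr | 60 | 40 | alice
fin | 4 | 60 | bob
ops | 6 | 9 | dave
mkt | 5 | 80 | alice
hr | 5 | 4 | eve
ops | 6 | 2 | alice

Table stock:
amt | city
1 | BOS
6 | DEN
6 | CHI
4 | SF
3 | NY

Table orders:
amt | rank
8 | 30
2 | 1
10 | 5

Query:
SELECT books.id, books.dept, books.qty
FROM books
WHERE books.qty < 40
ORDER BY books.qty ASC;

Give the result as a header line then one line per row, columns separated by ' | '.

== RESULT ==
books.id | books.dept | books.qty
6 | ops | 2
5 | hr | 4
6 | ops | 9

Derivation:
After WHERE (3 rows):
books.dept | books.id | books.qty | books.owner
ops | 6 | 9 | dave
hr | 5 | 4 | eve
ops | 6 | 2 | alice
After SELECT (3 rows):
books.id | books.dept | books.qty
6 | ops | 9
5 | hr | 4
6 | ops | 2
After ORDER BY (3 rows):
books.id | books.dept | books.qty
6 | ops | 2
5 | hr | 4
6 | ops | 9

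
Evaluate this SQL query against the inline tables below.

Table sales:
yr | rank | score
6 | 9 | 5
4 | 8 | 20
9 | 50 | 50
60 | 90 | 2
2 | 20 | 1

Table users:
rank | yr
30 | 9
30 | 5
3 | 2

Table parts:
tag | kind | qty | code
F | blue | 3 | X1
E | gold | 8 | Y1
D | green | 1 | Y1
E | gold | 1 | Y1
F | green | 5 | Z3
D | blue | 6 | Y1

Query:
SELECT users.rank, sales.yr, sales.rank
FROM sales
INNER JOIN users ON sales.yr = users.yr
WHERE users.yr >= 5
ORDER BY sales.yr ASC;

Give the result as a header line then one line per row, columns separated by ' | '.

== RESULT ==
users.rank | sales.yr | sales.rank
30 | 9 | 50

Derivation:
After JOIN users (2 rows):
sales.yr | sales.rank | sales.score | users.rank | users.yr
9 | 50 | 50 | 30 | 9
2 | 20 | 1 | 3 | 2
After WHERE (1 rows):
sales.yr | sales.rank | sales.score | users.rank | users.yr
9 | 50 | 50 | 30 | 9
After SELECT (1 rows):
users.rank | sales.yr | sales.rank
30 | 9 | 50
After ORDER BY (1 rows):
users.rank | sales.yr | sales.rank
30 | 9 | 50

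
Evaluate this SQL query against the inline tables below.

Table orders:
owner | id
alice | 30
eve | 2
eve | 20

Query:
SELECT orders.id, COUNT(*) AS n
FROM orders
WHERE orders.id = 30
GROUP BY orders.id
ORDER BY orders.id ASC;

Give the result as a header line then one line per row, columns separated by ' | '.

After WHERE (1 rows):
orders.owner | orders.id
alice | 30
After GROUP BY (1 rows):
orders.id | n
30 | 1
After ORDER BY (1 rows):
orders.id | n
30 | 1

== RESULT ==
orders.id | n
30 | 1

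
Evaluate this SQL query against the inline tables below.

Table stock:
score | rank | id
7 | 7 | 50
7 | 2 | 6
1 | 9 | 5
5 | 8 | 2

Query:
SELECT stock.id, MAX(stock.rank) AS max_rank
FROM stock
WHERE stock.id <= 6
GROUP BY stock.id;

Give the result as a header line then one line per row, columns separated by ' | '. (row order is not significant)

After WHERE (3 rows):
stock.score | stock.rank | stock.id
7 | 2 | 6
1 | 9 | 5
5 | 8 | 2
After GROUP BY (3 rows):
stock.id | max_rank
6 | 2
5 | 9
2 | 8

== RESULT ==
stock.id | max_rank
6 | 2
5 | 9
2 | 8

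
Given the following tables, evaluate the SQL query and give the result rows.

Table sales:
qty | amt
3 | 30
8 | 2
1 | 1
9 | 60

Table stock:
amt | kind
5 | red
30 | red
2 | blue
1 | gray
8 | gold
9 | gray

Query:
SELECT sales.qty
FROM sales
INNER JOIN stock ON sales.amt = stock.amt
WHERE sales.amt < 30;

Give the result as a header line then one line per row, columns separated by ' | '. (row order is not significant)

After JOIN stock (3 rows):
sales.qty | sales.amt | stock.amt | stock.kind
3 | 30 | 30 | red
8 | 2 | 2 | blue
1 | 1 | 1 | gray
After WHERE (2 rows):
sales.qty | sales.amt | stock.amt | stock.kind
8 | 2 | 2 | blue
1 | 1 | 1 | gray
After SELECT (2 rows):
sales.qty
8
1

== RESULT ==
sales.qty
8
1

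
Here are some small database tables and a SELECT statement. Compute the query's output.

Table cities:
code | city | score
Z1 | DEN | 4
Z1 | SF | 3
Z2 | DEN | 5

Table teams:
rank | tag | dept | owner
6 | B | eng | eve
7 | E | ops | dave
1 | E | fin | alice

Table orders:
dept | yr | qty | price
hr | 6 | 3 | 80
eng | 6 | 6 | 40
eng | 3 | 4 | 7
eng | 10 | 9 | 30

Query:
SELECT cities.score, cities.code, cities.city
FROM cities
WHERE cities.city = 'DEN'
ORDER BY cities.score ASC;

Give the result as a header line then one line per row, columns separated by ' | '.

After WHERE (2 rows):
cities.code | cities.city | cities.score
Z1 | DEN | 4
Z2 | DEN | 5
After SELECT (2 rows):
cities.score | cities.code | cities.city
4 | Z1 | DEN
5 | Z2 | DEN
After ORDER BY (2 rows):
cities.score | cities.code | cities.city
4 | Z1 | DEN
5 | Z2 | DEN

== RESULT ==
cities.score | cities.code | cities.city
4 | Z1 | DEN
5 | Z2 | DEN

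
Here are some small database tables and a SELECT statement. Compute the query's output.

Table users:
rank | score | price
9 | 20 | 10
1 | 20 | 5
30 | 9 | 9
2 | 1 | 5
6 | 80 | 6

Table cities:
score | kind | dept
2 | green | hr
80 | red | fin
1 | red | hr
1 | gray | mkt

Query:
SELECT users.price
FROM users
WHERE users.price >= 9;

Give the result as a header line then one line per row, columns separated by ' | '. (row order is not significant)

After WHERE (2 rows):
users.rank | users.score | users.price
9 | 20 | 10
30 | 9 | 9
After SELECT (2 rows):
users.price
10
9

== RESULT ==
users.price
10
9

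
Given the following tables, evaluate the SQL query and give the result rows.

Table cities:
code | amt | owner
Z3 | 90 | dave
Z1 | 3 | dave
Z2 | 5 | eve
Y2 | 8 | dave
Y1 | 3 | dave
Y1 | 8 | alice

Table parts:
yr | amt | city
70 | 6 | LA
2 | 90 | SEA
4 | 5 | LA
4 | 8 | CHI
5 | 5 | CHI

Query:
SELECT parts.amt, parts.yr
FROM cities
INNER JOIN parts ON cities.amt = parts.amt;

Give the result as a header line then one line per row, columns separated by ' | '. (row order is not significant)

== RESULT ==
parts.amt | parts.yr
90 | 2
5 | 4
5 | 5
8 | 4
8 | 4

Derivation:
After JOIN parts (5 rows):
cities.code | cities.amt | cities.owner | parts.yr | parts.amt | parts.city
Z3 | 90 | dave | 2 | 90 | SEA
Z2 | 5 | eve | 4 | 5 | LA
Z2 | 5 | eve | 5 | 5 | CHI
Y2 | 8 | dave | 4 | 8 | CHI
Y1 | 8 | alice | 4 | 8 | CHI
After SELECT (5 rows):
parts.amt | parts.yr
90 | 2
5 | 4
5 | 5
8 | 4
8 | 4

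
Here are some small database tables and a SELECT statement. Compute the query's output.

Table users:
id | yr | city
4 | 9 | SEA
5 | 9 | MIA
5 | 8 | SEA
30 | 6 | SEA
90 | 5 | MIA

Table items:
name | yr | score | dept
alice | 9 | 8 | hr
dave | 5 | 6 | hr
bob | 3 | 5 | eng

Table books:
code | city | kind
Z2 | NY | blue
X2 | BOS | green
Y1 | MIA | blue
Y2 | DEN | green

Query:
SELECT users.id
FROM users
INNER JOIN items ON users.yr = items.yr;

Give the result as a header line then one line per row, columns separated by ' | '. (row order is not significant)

== RESULT ==
users.id
4
5
90

Derivation:
After JOIN items (3 rows):
users.id | users.yr | users.city | items.name | items.yr | items.score | items.dept
4 | 9 | SEA | alice | 9 | 8 | hr
5 | 9 | MIA | alice | 9 | 8 | hr
90 | 5 | MIA | dave | 5 | 6 | hr
After SELECT (3 rows):
users.id
4
5
90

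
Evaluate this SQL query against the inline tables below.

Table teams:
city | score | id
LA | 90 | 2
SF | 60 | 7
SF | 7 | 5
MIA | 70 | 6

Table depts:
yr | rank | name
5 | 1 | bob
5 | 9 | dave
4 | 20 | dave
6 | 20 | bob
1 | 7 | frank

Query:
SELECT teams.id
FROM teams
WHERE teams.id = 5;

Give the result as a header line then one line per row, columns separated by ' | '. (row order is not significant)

== RESULT ==
teams.id
5

Derivation:
After WHERE (1 rows):
teams.city | teams.score | teams.id
SF | 7 | 5
After SELECT (1 rows):
teams.id
5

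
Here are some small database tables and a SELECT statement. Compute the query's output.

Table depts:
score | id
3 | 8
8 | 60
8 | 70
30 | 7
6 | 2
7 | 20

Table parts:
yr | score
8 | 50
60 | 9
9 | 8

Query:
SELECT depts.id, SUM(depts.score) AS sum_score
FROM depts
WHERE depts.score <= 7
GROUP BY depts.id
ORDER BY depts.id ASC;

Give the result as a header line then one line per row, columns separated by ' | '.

After WHERE (3 rows):
depts.score | depts.id
3 | 8
6 | 2
7 | 20
After GROUP BY (3 rows):
depts.id | sum_score
8 | 3
2 | 6
20 | 7
After ORDER BY (3 rows):
depts.id | sum_score
2 | 6
8 | 3
20 | 7

== RESULT ==
depts.id | sum_score
2 | 6
8 | 3
20 | 7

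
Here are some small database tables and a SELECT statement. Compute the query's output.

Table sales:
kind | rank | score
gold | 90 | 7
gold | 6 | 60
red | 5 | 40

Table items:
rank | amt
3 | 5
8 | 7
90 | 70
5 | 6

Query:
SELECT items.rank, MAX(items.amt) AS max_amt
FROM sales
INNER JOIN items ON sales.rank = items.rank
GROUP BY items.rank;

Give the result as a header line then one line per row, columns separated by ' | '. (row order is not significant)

== RESULT ==
items.rank | max_amt
90 | 70
5 | 6

Derivation:
After JOIN items (2 rows):
sales.kind | sales.rank | sales.score | items.rank | items.amt
gold | 90 | 7 | 90 | 70
red | 5 | 40 | 5 | 6
After GROUP BY (2 rows):
items.rank | max_amt
90 | 70
5 | 6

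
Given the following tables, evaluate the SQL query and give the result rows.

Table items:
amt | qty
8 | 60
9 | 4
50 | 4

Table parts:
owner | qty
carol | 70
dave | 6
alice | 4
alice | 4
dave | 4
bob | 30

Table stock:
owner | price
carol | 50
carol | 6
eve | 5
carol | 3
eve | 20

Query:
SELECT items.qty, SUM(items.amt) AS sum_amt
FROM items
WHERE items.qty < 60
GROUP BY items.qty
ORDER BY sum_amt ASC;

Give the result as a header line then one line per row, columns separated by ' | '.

== RESULT ==
items.qty | sum_amt
4 | 59

Derivation:
After WHERE (2 rows):
items.amt | items.qty
9 | 4
50 | 4
After GROUP BY (1 rows):
items.qty | sum_amt
4 | 59
After ORDER BY (1 rows):
items.qty | sum_amt
4 | 59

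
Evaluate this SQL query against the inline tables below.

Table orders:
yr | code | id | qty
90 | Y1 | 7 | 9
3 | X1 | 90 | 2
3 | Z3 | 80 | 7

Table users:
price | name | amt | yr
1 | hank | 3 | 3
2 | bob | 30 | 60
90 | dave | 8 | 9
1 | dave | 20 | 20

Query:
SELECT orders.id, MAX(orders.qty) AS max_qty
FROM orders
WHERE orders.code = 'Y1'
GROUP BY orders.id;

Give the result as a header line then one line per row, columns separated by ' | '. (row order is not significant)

== RESULT ==
orders.id | max_qty
7 | 9

Derivation:
After WHERE (1 rows):
orders.yr | orders.code | orders.id | orders.qty
90 | Y1 | 7 | 9
After GROUP BY (1 rows):
orders.id | max_qty
7 | 9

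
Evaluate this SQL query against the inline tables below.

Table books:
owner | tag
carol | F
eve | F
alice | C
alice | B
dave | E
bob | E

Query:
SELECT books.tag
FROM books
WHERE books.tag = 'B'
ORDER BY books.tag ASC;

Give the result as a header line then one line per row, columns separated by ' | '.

== RESULT ==
books.tag
B

Derivation:
After WHERE (1 rows):
books.owner | books.tag
alice | B
After SELECT (1 rows):
books.tag
B
After ORDER BY (1 rows):
books.tag
B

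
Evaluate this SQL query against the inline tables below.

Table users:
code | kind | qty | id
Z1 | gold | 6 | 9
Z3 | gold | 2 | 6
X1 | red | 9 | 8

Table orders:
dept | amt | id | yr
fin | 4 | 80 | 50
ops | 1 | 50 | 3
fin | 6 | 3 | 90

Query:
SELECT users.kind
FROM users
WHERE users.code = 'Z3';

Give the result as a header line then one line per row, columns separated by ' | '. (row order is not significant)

After WHERE (1 rows):
users.code | users.kind | users.qty | users.id
Z3 | gold | 2 | 6
After SELECT (1 rows):
users.kind
gold

== RESULT ==
users.kind
gold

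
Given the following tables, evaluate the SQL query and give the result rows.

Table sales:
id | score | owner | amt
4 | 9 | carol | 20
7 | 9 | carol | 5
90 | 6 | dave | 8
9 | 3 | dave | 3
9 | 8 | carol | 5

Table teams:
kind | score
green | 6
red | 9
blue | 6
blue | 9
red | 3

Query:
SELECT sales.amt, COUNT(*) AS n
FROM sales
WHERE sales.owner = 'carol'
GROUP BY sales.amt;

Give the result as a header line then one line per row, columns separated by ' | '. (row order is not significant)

After WHERE (3 rows):
sales.id | sales.score | sales.owner | sales.amt
4 | 9 | carol | 20
7 | 9 | carol | 5
9 | 8 | carol | 5
After GROUP BY (2 rows):
sales.amt | n
20 | 1
5 | 2

== RESULT ==
sales.amt | n
20 | 1
5 | 2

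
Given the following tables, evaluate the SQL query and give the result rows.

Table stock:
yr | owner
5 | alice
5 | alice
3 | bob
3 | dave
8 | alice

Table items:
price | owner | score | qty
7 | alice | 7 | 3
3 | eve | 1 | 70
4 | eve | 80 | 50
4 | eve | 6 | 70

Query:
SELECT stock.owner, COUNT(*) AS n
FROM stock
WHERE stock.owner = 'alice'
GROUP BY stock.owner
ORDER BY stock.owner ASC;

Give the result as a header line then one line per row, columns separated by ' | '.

After WHERE (3 rows):
stock.yr | stock.owner
5 | alice
5 | alice
8 | alice
After GROUP BY (1 rows):
stock.owner | n
alice | 3
After ORDER BY (1 rows):
stock.owner | n
alice | 3

== RESULT ==
stock.owner | n
alice | 3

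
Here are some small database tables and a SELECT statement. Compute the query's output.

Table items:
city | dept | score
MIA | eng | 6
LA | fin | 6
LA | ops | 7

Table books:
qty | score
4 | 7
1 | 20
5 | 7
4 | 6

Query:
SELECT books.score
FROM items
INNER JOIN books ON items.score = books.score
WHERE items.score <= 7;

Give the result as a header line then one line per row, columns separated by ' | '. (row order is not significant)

After JOIN books (4 rows):
items.city | items.dept | items.score | books.qty | books.score
MIA | eng | 6 | 4 | 6
LA | fin | 6 | 4 | 6
LA | ops | 7 | 4 | 7
LA | ops | 7 | 5 | 7
After WHERE (4 rows):
items.city | items.dept | items.score | books.qty | books.score
MIA | eng | 6 | 4 | 6
LA | fin | 6 | 4 | 6
LA | ops | 7 | 4 | 7
LA | ops | 7 | 5 | 7
After SELECT (4 rows):
books.score
6
6
7
7

== RESULT ==
books.score
6
6
7
7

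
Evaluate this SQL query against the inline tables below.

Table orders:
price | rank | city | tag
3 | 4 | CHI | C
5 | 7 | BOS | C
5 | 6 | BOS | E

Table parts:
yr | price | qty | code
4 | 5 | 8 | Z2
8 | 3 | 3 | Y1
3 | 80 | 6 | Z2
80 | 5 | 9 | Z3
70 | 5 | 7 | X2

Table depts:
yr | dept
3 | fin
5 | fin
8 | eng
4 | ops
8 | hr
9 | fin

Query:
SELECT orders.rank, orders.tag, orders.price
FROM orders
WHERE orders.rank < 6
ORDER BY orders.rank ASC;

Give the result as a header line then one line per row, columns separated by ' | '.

After WHERE (1 rows):
orders.price | orders.rank | orders.city | orders.tag
3 | 4 | CHI | C
After SELECT (1 rows):
orders.rank | orders.tag | orders.price
4 | C | 3
After ORDER BY (1 rows):
orders.rank | orders.tag | orders.price
4 | C | 3

== RESULT ==
orders.rank | orders.tag | orders.price
4 | C | 3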